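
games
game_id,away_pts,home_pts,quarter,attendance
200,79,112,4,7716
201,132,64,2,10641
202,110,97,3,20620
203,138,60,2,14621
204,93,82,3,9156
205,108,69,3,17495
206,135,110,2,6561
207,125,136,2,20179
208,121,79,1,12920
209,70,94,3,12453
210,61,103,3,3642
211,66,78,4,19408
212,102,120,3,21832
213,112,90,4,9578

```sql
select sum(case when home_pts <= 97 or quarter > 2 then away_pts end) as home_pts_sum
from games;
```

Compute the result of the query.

game_id=200: ✓ → 79
game_id=201: ✓ → 132
game_id=202: ✓ → 110
game_id=203: ✓ → 138
game_id=204: ✓ → 93
game_id=205: ✓ → 108
game_id=206: ✗
game_id=207: ✗
game_id=208: ✓ → 121
game_id=209: ✓ → 70
game_id=210: ✓ → 61
game_id=211: ✓ → 66
game_id=212: ✓ → 102
game_id=213: ✓ → 112
home_pts_sum = 79 + 132 + 110 + 138 + 93 + 108 + 121 + 70 + 61 + 66 + 102 + 112 = 1192

1192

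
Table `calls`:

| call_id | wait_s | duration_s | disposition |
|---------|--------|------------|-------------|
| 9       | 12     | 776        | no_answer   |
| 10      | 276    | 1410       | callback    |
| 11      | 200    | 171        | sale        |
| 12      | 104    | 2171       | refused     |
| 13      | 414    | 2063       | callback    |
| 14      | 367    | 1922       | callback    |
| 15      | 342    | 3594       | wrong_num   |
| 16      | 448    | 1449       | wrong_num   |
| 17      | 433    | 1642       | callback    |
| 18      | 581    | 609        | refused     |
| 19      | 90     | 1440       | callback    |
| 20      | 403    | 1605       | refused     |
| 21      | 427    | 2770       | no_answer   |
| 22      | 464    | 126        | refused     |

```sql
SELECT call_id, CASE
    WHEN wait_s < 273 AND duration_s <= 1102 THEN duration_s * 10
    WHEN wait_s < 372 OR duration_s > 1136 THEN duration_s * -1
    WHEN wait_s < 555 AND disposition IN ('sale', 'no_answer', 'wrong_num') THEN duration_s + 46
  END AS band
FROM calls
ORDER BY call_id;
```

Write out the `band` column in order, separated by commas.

7760, -1410, 1710, -2171, -2063, -1922, -3594, -1449, -1642, NULL, -1440, -1605, -2770, NULL

call_id=9: wait_s < 273 AND duration_s <= 1102 → 7760
call_id=10: wait_s < 372 OR duration_s > 1136 → -1410
call_id=11: wait_s < 273 AND duration_s <= 1102 → 1710
call_id=12: wait_s < 372 OR duration_s > 1136 → -2171
call_id=13: wait_s < 372 OR duration_s > 1136 → -2063
call_id=14: wait_s < 372 OR duration_s > 1136 → -1922
call_id=15: wait_s < 372 OR duration_s > 1136 → -3594
call_id=16: wait_s < 372 OR duration_s > 1136 → -1449
call_id=17: wait_s < 372 OR duration_s > 1136 → -1642
call_id=18: (no match → NULL) → NULL
call_id=19: wait_s < 372 OR duration_s > 1136 → -1440
call_id=20: wait_s < 372 OR duration_s > 1136 → -1605
call_id=21: wait_s < 372 OR duration_s > 1136 → -2770
call_id=22: (no match → NULL) → NULL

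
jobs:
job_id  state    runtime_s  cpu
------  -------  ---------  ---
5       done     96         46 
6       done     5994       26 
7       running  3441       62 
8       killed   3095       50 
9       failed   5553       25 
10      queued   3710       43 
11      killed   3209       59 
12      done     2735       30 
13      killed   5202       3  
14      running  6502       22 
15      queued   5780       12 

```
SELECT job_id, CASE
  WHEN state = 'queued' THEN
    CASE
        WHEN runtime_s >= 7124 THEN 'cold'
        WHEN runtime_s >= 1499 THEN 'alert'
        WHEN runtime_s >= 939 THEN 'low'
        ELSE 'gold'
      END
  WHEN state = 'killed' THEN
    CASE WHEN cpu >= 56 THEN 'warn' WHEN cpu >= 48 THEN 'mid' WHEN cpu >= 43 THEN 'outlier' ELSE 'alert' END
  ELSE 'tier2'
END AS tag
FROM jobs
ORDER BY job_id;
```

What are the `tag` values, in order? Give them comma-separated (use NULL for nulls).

tier2, tier2, tier2, mid, tier2, alert, warn, tier2, alert, tier2, alert

job_id=5: state='done' → outer ELSE → tier2
job_id=6: state='done' → outer ELSE → tier2
job_id=7: state='running' → outer ELSE → tier2
job_id=8: state='killed' → inner[cpu >= 48] → mid
job_id=9: state='failed' → outer ELSE → tier2
job_id=10: state='queued' → inner[runtime_s >= 1499] → alert
job_id=11: state='killed' → inner[cpu >= 56] → warn
job_id=12: state='done' → outer ELSE → tier2
job_id=13: state='killed' → inner[ELSE] → alert
job_id=14: state='running' → outer ELSE → tier2
job_id=15: state='queued' → inner[runtime_s >= 1499] → alert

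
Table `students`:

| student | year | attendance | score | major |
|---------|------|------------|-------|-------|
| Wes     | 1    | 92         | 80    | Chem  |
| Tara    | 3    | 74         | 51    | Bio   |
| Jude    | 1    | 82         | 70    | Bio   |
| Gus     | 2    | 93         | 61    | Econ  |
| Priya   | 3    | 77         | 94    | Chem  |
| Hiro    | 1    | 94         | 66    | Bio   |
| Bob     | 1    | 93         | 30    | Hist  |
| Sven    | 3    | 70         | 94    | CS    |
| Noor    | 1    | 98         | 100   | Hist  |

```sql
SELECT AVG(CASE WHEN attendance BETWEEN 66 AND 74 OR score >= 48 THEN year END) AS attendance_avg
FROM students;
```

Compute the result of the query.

student=Wes: ✓ → 1
student=Tara: ✓ → 3
student=Jude: ✓ → 1
student=Gus: ✓ → 2
student=Priya: ✓ → 3
student=Hiro: ✓ → 1
student=Bob: ✗
student=Sven: ✓ → 3
student=Noor: ✓ → 1
attendance_avg = (1 + 3 + 1 + 2 + 3 + 1 + 3 + 1) / 8 = 1.875

1.875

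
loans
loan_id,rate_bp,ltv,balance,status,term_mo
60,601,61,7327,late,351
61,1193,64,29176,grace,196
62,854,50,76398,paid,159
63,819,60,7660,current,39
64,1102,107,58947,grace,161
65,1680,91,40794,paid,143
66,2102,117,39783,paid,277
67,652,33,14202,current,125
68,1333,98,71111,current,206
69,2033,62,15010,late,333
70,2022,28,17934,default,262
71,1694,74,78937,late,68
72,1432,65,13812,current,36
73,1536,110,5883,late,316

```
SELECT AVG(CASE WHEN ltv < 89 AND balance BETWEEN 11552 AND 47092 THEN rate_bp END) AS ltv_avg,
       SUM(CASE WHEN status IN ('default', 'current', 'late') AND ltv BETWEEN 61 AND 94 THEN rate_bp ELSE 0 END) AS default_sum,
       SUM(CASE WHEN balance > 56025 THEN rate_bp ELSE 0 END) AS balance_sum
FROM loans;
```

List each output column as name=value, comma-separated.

ltv_avg=1466.4, default_sum=5760, balance_sum=4983

[ltv_avg: ltv < 89 AND balance BETWEEN 11552 AND 47092]
loan_id=60: ✗
loan_id=61: ✓ → 1193
loan_id=62: ✗
loan_id=63: ✗
loan_id=64: ✗
loan_id=65: ✗
loan_id=66: ✗
loan_id=67: ✓ → 652
loan_id=68: ✗
loan_id=69: ✓ → 2033
loan_id=70: ✓ → 2022
loan_id=71: ✗
loan_id=72: ✓ → 1432
loan_id=73: ✗
ltv_avg = (1193 + 652 + 2033 + 2022 + 1432) / 5 = 1466.4
—
[default_sum: status IN ('default', 'current', 'late') AND ltv BETWEEN 61 AND 94]
loan_id=60: ✓ → 601
loan_id=61: ✗
loan_id=62: ✗
loan_id=63: ✗
loan_id=64: ✗
loan_id=65: ✗
loan_id=66: ✗
loan_id=67: ✗
loan_id=68: ✗
loan_id=69: ✓ → 2033
loan_id=70: ✗
loan_id=71: ✓ → 1694
loan_id=72: ✓ → 1432
loan_id=73: ✗
default_sum = 601 + 2033 + 1694 + 1432 = 5760
—
[balance_sum: balance > 56025]
loan_id=60: ✗
loan_id=61: ✗
loan_id=62: ✓ → 854
loan_id=63: ✗
loan_id=64: ✓ → 1102
loan_id=65: ✗
loan_id=66: ✗
loan_id=67: ✗
loan_id=68: ✓ → 1333
loan_id=69: ✗
loan_id=70: ✗
loan_id=71: ✓ → 1694
loan_id=72: ✗
loan_id=73: ✗
balance_sum = 854 + 1102 + 1333 + 1694 = 4983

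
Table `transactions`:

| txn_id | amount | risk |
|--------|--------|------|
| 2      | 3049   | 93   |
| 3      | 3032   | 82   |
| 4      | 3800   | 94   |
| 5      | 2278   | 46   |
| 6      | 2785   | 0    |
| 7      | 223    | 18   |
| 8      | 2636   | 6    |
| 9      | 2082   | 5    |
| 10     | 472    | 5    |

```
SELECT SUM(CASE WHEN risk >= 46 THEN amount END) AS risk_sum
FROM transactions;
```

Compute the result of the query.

txn_id=2: ✓ → 3049
txn_id=3: ✓ → 3032
txn_id=4: ✓ → 3800
txn_id=5: ✓ → 2278
txn_id=6: ✗
txn_id=7: ✗
txn_id=8: ✗
txn_id=9: ✗
txn_id=10: ✗
risk_sum = 3049 + 3032 + 3800 + 2278 = 12159

12159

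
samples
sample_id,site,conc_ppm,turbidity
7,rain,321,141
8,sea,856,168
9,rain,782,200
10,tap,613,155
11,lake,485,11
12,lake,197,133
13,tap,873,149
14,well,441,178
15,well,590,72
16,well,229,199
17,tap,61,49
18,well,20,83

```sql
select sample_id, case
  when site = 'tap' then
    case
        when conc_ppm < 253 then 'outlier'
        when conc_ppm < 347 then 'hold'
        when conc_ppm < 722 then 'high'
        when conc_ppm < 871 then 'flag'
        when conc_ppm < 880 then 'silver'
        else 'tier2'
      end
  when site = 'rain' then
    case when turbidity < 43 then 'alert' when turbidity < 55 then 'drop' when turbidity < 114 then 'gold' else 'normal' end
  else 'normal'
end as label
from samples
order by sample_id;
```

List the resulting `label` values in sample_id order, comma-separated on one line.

sample_id=7: site='rain' → inner[ELSE] → normal
sample_id=8: site='sea' → outer ELSE → normal
sample_id=9: site='rain' → inner[ELSE] → normal
sample_id=10: site='tap' → inner[conc_ppm < 722] → high
sample_id=11: site='lake' → outer ELSE → normal
sample_id=12: site='lake' → outer ELSE → normal
sample_id=13: site='tap' → inner[conc_ppm < 880] → silver
sample_id=14: site='well' → outer ELSE → normal
sample_id=15: site='well' → outer ELSE → normal
sample_id=16: site='well' → outer ELSE → normal
sample_id=17: site='tap' → inner[conc_ppm < 253] → outlier
sample_id=18: site='well' → outer ELSE → normal

normal, normal, normal, high, normal, normal, silver, normal, normal, normal, outlier, normal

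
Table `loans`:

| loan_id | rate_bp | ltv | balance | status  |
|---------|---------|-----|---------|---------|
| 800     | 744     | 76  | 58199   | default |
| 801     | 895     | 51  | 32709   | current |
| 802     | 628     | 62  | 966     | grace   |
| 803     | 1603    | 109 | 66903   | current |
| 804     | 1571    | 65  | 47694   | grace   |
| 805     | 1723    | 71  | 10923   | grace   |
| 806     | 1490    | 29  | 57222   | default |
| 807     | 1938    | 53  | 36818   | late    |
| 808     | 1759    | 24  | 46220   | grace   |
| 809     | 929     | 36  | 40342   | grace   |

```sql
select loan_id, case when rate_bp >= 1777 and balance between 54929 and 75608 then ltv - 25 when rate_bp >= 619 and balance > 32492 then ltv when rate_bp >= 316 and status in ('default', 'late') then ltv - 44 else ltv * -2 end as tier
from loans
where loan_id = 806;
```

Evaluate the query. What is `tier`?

loan_id = 806: rate_bp=1490, ltv=29, balance=57222, status=default.
rate_bp >= 1777 and balance between 54929 and 75608 → false
rate_bp >= 619 and balance > 32492 → true → 29

29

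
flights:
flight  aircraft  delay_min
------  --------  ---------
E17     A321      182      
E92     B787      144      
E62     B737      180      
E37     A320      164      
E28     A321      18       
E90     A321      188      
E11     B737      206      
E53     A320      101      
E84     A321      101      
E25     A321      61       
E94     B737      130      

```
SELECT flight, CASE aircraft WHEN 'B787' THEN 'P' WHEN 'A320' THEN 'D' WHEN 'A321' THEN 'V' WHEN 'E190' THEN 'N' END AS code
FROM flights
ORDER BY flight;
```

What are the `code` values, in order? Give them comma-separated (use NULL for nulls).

NULL, V, V, V, D, D, NULL, V, V, P, NULL

flight=E11: (no match → NULL) → NULL
flight=E17: aircraft='A321' → V
flight=E25: aircraft='A321' → V
flight=E28: aircraft='A321' → V
flight=E37: aircraft='A320' → D
flight=E53: aircraft='A320' → D
flight=E62: (no match → NULL) → NULL
flight=E84: aircraft='A321' → V
flight=E90: aircraft='A321' → V
flight=E92: aircraft='B787' → P
flight=E94: (no match → NULL) → NULL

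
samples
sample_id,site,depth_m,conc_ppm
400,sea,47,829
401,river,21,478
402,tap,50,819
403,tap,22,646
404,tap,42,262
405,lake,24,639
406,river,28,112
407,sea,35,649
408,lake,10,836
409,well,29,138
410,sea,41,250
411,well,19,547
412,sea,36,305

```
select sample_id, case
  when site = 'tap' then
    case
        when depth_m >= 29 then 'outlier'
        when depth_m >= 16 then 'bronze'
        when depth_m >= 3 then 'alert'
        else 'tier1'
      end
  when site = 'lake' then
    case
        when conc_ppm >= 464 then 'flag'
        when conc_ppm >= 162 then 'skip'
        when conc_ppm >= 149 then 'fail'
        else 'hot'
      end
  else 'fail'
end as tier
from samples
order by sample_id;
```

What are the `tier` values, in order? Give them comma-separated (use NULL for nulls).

sample_id=400: site='sea' → outer ELSE → fail
sample_id=401: site='river' → outer ELSE → fail
sample_id=402: site='tap' → inner[depth_m >= 29] → outlier
sample_id=403: site='tap' → inner[depth_m >= 16] → bronze
sample_id=404: site='tap' → inner[depth_m >= 29] → outlier
sample_id=405: site='lake' → inner[conc_ppm >= 464] → flag
sample_id=406: site='river' → outer ELSE → fail
sample_id=407: site='sea' → outer ELSE → fail
sample_id=408: site='lake' → inner[conc_ppm >= 464] → flag
sample_id=409: site='well' → outer ELSE → fail
sample_id=410: site='sea' → outer ELSE → fail
sample_id=411: site='well' → outer ELSE → fail
sample_id=412: site='sea' → outer ELSE → fail

fail, fail, outlier, bronze, outlier, flag, fail, fail, flag, fail, fail, fail, fail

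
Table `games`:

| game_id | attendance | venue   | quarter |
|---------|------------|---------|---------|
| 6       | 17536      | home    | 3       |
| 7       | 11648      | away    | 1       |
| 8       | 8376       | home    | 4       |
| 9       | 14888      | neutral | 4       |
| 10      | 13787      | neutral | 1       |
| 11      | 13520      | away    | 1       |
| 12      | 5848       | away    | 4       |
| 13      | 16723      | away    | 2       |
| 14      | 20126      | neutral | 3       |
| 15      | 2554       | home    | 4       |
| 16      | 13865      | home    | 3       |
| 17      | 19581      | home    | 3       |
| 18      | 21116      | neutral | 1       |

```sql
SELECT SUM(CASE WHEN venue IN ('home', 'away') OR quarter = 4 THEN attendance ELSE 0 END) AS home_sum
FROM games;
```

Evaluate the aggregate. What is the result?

game_id=6: ✓ → 17536
game_id=7: ✓ → 11648
game_id=8: ✓ → 8376
game_id=9: ✓ → 14888
game_id=10: ✗
game_id=11: ✓ → 13520
game_id=12: ✓ → 5848
game_id=13: ✓ → 16723
game_id=14: ✗
game_id=15: ✓ → 2554
game_id=16: ✓ → 13865
game_id=17: ✓ → 19581
game_id=18: ✗
home_sum = 17536 + 11648 + 8376 + 14888 + 13520 + 5848 + 16723 + 2554 + 13865 + 19581 = 124539

124539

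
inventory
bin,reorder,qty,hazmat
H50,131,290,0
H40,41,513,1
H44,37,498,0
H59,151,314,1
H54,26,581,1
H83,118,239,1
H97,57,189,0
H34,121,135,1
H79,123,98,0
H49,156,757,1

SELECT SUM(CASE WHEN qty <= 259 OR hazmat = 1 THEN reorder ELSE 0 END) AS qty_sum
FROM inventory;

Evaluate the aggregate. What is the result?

bin=H50: ✗
bin=H40: ✓ → 41
bin=H44: ✗
bin=H59: ✓ → 151
bin=H54: ✓ → 26
bin=H83: ✓ → 118
bin=H97: ✓ → 57
bin=H34: ✓ → 121
bin=H79: ✓ → 123
bin=H49: ✓ → 156
qty_sum = 41 + 151 + 26 + 118 + 57 + 121 + 123 + 156 = 793

793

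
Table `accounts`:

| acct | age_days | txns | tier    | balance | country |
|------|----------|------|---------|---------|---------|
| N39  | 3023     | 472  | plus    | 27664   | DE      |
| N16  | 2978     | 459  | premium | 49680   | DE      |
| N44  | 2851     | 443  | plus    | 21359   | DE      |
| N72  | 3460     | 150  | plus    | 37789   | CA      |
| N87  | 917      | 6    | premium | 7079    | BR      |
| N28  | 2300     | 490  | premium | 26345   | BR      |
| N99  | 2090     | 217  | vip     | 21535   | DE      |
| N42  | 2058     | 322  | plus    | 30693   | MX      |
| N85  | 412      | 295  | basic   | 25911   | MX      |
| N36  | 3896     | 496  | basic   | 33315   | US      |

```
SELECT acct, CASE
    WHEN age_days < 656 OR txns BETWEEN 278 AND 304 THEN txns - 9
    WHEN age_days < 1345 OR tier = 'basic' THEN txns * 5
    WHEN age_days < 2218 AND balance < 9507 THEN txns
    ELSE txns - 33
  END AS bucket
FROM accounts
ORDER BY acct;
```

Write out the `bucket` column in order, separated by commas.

426, 457, 2480, 439, 289, 410, 117, 286, 30, 184

acct=N16: ELSE → 426
acct=N28: ELSE → 457
acct=N36: age_days < 1345 OR tier = 'basic' → 2480
acct=N39: ELSE → 439
acct=N42: ELSE → 289
acct=N44: ELSE → 410
acct=N72: ELSE → 117
acct=N85: age_days < 656 OR txns BETWEEN 278 AND 304 → 286
acct=N87: age_days < 1345 OR tier = 'basic' → 30
acct=N99: ELSE → 184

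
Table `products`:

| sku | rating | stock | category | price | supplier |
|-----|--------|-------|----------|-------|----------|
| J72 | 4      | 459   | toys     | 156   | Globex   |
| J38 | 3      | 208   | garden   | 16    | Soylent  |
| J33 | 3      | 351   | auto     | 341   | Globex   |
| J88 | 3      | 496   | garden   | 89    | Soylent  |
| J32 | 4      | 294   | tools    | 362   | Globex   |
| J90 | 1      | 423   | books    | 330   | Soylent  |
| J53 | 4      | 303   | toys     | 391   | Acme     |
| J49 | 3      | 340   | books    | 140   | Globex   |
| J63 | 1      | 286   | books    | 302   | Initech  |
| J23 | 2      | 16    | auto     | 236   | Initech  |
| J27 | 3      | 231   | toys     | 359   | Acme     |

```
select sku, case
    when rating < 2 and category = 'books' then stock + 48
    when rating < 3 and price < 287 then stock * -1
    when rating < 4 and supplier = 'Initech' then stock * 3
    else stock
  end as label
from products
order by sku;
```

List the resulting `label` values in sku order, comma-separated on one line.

-16, 231, 294, 351, 208, 340, 303, 334, 459, 496, 471

sku=J23: rating < 3 and price < 287 → -16
sku=J27: ELSE → 231
sku=J32: ELSE → 294
sku=J33: ELSE → 351
sku=J38: ELSE → 208
sku=J49: ELSE → 340
sku=J53: ELSE → 303
sku=J63: rating < 2 and category = 'books' → 334
sku=J72: ELSE → 459
sku=J88: ELSE → 496
sku=J90: rating < 2 and category = 'books' → 471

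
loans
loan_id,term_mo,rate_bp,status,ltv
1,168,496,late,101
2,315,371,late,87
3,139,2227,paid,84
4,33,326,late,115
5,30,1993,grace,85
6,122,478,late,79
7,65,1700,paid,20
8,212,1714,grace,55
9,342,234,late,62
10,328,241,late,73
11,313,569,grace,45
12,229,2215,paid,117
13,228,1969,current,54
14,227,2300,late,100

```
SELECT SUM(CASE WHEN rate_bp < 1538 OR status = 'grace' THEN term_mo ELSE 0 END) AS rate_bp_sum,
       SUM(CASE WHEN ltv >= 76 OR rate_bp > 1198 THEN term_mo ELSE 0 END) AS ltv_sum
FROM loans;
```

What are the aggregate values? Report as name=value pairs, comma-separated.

rate_bp_sum=1863, ltv_sum=1768

[rate_bp_sum: rate_bp < 1538 OR status = 'grace']
loan_id=1: ✓ → 168
loan_id=2: ✓ → 315
loan_id=3: ✗
loan_id=4: ✓ → 33
loan_id=5: ✓ → 30
loan_id=6: ✓ → 122
loan_id=7: ✗
loan_id=8: ✓ → 212
loan_id=9: ✓ → 342
loan_id=10: ✓ → 328
loan_id=11: ✓ → 313
loan_id=12: ✗
loan_id=13: ✗
loan_id=14: ✗
rate_bp_sum = 168 + 315 + 33 + 30 + 122 + 212 + 342 + 328 + 313 = 1863
—
[ltv_sum: ltv >= 76 OR rate_bp > 1198]
loan_id=1: ✓ → 168
loan_id=2: ✓ → 315
loan_id=3: ✓ → 139
loan_id=4: ✓ → 33
loan_id=5: ✓ → 30
loan_id=6: ✓ → 122
loan_id=7: ✓ → 65
loan_id=8: ✓ → 212
loan_id=9: ✗
loan_id=10: ✗
loan_id=11: ✗
loan_id=12: ✓ → 229
loan_id=13: ✓ → 228
loan_id=14: ✓ → 227
ltv_sum = 168 + 315 + 139 + 33 + 30 + 122 + 65 + 212 + 229 + 228 + 227 = 1768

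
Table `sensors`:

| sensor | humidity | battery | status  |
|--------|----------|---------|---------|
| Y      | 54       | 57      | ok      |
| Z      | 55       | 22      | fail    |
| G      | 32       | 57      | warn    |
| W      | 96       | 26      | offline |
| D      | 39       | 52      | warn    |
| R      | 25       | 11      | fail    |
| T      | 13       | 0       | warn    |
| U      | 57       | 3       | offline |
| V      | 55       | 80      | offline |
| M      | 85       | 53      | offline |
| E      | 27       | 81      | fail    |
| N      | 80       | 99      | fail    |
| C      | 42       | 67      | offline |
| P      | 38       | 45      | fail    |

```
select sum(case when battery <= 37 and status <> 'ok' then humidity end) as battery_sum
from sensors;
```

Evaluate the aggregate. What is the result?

246

sensor=Y: ✗
sensor=Z: ✓ → 55
sensor=G: ✗
sensor=W: ✓ → 96
sensor=D: ✗
sensor=R: ✓ → 25
sensor=T: ✓ → 13
sensor=U: ✓ → 57
sensor=V: ✗
sensor=M: ✗
sensor=E: ✗
sensor=N: ✗
sensor=C: ✗
sensor=P: ✗
battery_sum = 55 + 96 + 25 + 13 + 57 = 246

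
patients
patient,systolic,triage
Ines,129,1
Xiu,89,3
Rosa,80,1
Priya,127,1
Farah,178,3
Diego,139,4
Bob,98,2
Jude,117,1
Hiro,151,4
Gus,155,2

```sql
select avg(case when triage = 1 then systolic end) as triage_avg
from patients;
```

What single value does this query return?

patient=Ines: ✓ → 129
patient=Xiu: ✗
patient=Rosa: ✓ → 80
patient=Priya: ✓ → 127
patient=Farah: ✗
patient=Diego: ✗
patient=Bob: ✗
patient=Jude: ✓ → 117
patient=Hiro: ✗
patient=Gus: ✗
triage_avg = (129 + 80 + 127 + 117) / 4 = 113.25

113.25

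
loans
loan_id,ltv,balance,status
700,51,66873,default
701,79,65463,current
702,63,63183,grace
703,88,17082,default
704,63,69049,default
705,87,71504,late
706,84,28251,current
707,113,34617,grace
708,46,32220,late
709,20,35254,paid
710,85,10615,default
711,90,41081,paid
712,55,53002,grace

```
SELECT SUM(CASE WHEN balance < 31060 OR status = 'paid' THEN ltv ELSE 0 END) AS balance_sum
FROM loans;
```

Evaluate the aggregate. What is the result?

loan_id=700: ✗
loan_id=701: ✗
loan_id=702: ✗
loan_id=703: ✓ → 88
loan_id=704: ✗
loan_id=705: ✗
loan_id=706: ✓ → 84
loan_id=707: ✗
loan_id=708: ✗
loan_id=709: ✓ → 20
loan_id=710: ✓ → 85
loan_id=711: ✓ → 90
loan_id=712: ✗
balance_sum = 88 + 84 + 20 + 85 + 90 = 367

367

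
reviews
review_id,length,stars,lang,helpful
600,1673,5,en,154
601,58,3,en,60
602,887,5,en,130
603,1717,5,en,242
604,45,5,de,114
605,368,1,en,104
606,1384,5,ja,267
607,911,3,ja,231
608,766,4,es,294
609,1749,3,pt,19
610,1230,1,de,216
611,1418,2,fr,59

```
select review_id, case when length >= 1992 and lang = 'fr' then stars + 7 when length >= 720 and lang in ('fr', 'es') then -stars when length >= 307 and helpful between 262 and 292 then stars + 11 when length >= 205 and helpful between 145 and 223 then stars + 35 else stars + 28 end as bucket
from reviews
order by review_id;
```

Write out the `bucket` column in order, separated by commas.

40, 31, 33, 33, 33, 29, 16, 31, -4, 31, 36, -2

review_id=600: length >= 205 and helpful between 145 and 223 → 40
review_id=601: ELSE → 31
review_id=602: ELSE → 33
review_id=603: ELSE → 33
review_id=604: ELSE → 33
review_id=605: ELSE → 29
review_id=606: length >= 307 and helpful between 262 and 292 → 16
review_id=607: ELSE → 31
review_id=608: length >= 720 and lang in ('fr', 'es') → -4
review_id=609: ELSE → 31
review_id=610: length >= 205 and helpful between 145 and 223 → 36
review_id=611: length >= 720 and lang in ('fr', 'es') → -2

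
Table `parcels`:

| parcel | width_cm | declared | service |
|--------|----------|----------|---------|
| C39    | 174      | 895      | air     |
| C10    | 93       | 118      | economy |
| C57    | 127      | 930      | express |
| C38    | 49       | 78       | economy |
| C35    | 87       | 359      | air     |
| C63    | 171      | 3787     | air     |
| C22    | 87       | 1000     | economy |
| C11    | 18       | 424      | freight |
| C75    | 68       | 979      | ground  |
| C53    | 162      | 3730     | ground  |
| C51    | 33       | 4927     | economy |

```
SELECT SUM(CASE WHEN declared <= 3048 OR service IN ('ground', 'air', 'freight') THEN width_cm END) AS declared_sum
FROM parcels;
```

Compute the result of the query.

1036

parcel=C39: ✓ → 174
parcel=C10: ✓ → 93
parcel=C57: ✓ → 127
parcel=C38: ✓ → 49
parcel=C35: ✓ → 87
parcel=C63: ✓ → 171
parcel=C22: ✓ → 87
parcel=C11: ✓ → 18
parcel=C75: ✓ → 68
parcel=C53: ✓ → 162
parcel=C51: ✗
declared_sum = 174 + 93 + 127 + 49 + 87 + 171 + 87 + 18 + 68 + 162 = 1036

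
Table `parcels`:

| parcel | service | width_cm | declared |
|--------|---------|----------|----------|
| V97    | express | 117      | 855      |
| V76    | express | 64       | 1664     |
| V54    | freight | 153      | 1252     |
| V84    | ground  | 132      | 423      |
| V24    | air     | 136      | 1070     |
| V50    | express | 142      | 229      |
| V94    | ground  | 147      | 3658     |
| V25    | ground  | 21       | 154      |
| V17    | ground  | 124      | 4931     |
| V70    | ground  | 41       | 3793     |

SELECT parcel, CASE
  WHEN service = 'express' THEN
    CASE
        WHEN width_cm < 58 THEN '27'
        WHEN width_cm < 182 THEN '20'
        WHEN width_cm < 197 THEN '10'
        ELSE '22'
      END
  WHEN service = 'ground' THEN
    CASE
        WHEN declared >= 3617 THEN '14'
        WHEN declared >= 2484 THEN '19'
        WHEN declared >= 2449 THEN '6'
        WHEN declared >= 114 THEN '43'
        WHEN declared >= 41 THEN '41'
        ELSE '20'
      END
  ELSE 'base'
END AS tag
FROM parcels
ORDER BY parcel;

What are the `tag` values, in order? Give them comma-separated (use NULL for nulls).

parcel=V17: service='ground' → inner[declared >= 3617] → 14
parcel=V24: service='air' → outer ELSE → base
parcel=V25: service='ground' → inner[declared >= 114] → 43
parcel=V50: service='express' → inner[width_cm < 182] → 20
parcel=V54: service='freight' → outer ELSE → base
parcel=V70: service='ground' → inner[declared >= 3617] → 14
parcel=V76: service='express' → inner[width_cm < 182] → 20
parcel=V84: service='ground' → inner[declared >= 114] → 43
parcel=V94: service='ground' → inner[declared >= 3617] → 14
parcel=V97: service='express' → inner[width_cm < 182] → 20

14, base, 43, 20, base, 14, 20, 43, 14, 20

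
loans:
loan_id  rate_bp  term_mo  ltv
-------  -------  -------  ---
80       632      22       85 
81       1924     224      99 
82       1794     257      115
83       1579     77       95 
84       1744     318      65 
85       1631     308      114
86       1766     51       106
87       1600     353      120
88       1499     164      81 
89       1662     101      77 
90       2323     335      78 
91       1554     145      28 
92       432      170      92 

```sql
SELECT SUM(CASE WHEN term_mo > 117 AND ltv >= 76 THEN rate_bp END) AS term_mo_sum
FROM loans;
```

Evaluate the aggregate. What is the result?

11203

loan_id=80: ✗
loan_id=81: ✓ → 1924
loan_id=82: ✓ → 1794
loan_id=83: ✗
loan_id=84: ✗
loan_id=85: ✓ → 1631
loan_id=86: ✗
loan_id=87: ✓ → 1600
loan_id=88: ✓ → 1499
loan_id=89: ✗
loan_id=90: ✓ → 2323
loan_id=91: ✗
loan_id=92: ✓ → 432
term_mo_sum = 1924 + 1794 + 1631 + 1600 + 1499 + 2323 + 432 = 11203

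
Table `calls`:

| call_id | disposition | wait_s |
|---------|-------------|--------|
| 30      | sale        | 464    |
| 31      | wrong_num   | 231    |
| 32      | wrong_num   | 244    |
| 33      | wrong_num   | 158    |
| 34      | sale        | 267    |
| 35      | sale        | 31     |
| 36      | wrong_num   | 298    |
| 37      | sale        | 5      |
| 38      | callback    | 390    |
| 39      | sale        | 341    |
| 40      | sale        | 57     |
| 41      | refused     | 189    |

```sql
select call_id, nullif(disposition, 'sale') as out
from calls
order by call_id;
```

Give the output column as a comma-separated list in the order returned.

NULL, wrong_num, wrong_num, wrong_num, NULL, NULL, wrong_num, NULL, callback, NULL, NULL, refused

call_id=30: disposition=sale vs sale: equal → NULL
call_id=31: disposition=wrong_num vs sale: differ → wrong_num
call_id=32: disposition=wrong_num vs sale: differ → wrong_num
call_id=33: disposition=wrong_num vs sale: differ → wrong_num
call_id=34: disposition=sale vs sale: equal → NULL
call_id=35: disposition=sale vs sale: equal → NULL
call_id=36: disposition=wrong_num vs sale: differ → wrong_num
call_id=37: disposition=sale vs sale: equal → NULL
call_id=38: disposition=callback vs sale: differ → callback
call_id=39: disposition=sale vs sale: equal → NULL
call_id=40: disposition=sale vs sale: equal → NULL
call_id=41: disposition=refused vs sale: differ → refused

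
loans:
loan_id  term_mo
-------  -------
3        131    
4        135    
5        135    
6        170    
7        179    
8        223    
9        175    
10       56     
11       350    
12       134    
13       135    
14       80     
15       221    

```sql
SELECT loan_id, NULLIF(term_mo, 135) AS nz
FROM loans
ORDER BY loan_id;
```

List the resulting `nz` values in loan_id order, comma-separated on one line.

loan_id=3: term_mo=131 vs 135: differ → 131
loan_id=4: term_mo=135 vs 135: equal → NULL
loan_id=5: term_mo=135 vs 135: equal → NULL
loan_id=6: term_mo=170 vs 135: differ → 170
loan_id=7: term_mo=179 vs 135: differ → 179
loan_id=8: term_mo=223 vs 135: differ → 223
loan_id=9: term_mo=175 vs 135: differ → 175
loan_id=10: term_mo=56 vs 135: differ → 56
loan_id=11: term_mo=350 vs 135: differ → 350
loan_id=12: term_mo=134 vs 135: differ → 134
loan_id=13: term_mo=135 vs 135: equal → NULL
loan_id=14: term_mo=80 vs 135: differ → 80
loan_id=15: term_mo=221 vs 135: differ → 221

131, NULL, NULL, 170, 179, 223, 175, 56, 350, 134, NULL, 80, 221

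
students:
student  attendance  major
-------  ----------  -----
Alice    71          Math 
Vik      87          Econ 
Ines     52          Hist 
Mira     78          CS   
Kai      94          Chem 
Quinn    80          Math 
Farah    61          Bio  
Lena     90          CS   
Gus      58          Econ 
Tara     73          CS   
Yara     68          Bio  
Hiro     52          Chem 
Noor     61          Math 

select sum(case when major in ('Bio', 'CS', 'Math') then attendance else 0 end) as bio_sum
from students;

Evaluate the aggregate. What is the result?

student=Alice: ✓ → 71
student=Vik: ✗
student=Ines: ✗
student=Mira: ✓ → 78
student=Kai: ✗
student=Quinn: ✓ → 80
student=Farah: ✓ → 61
student=Lena: ✓ → 90
student=Gus: ✗
student=Tara: ✓ → 73
student=Yara: ✓ → 68
student=Hiro: ✗
student=Noor: ✓ → 61
bio_sum = 71 + 78 + 80 + 61 + 90 + 73 + 68 + 61 = 582

582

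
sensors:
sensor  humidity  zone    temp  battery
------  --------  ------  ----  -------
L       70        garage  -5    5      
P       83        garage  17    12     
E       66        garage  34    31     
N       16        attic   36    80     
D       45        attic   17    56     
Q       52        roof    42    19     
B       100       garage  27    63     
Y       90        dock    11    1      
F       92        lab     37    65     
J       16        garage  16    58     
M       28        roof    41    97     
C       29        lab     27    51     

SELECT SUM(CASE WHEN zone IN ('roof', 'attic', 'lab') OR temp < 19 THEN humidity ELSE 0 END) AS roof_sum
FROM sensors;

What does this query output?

521

sensor=L: ✓ → 70
sensor=P: ✓ → 83
sensor=E: ✗
sensor=N: ✓ → 16
sensor=D: ✓ → 45
sensor=Q: ✓ → 52
sensor=B: ✗
sensor=Y: ✓ → 90
sensor=F: ✓ → 92
sensor=J: ✓ → 16
sensor=M: ✓ → 28
sensor=C: ✓ → 29
roof_sum = 70 + 83 + 16 + 45 + 52 + 90 + 92 + 16 + 28 + 29 = 521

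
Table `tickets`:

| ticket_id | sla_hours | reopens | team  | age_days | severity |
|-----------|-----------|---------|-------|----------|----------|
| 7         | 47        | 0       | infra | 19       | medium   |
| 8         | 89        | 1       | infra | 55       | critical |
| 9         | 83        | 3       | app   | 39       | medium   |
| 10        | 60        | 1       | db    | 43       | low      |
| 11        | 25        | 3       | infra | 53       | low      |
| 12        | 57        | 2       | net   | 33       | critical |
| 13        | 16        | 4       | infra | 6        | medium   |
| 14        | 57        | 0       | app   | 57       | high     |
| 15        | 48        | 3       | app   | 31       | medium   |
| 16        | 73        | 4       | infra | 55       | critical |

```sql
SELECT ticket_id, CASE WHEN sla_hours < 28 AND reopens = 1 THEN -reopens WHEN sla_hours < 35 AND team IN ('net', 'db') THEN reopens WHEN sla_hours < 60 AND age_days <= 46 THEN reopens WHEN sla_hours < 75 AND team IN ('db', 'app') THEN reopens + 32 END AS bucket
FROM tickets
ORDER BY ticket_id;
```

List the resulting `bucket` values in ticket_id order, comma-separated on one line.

0, NULL, NULL, 33, NULL, 2, 4, 32, 3, NULL

ticket_id=7: sla_hours < 60 AND age_days <= 46 → 0
ticket_id=8: (no match → NULL) → NULL
ticket_id=9: (no match → NULL) → NULL
ticket_id=10: sla_hours < 75 AND team IN ('db', 'app') → 33
ticket_id=11: (no match → NULL) → NULL
ticket_id=12: sla_hours < 60 AND age_days <= 46 → 2
ticket_id=13: sla_hours < 60 AND age_days <= 46 → 4
ticket_id=14: sla_hours < 75 AND team IN ('db', 'app') → 32
ticket_id=15: sla_hours < 60 AND age_days <= 46 → 3
ticket_id=16: (no match → NULL) → NULL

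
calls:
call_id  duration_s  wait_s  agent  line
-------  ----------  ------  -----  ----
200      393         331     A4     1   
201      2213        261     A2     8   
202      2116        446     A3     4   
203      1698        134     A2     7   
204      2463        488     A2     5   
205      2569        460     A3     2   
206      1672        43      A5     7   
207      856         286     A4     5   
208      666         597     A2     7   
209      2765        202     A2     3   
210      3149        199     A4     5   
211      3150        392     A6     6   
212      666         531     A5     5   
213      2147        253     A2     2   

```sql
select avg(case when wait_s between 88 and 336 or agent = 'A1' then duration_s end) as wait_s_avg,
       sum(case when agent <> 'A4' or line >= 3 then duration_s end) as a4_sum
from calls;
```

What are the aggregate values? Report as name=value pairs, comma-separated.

wait_s_avg=1888.7142857143, a4_sum=26130

[wait_s_avg: wait_s between 88 and 336 or agent = 'A1']
call_id=200: ✓ → 393
call_id=201: ✓ → 2213
call_id=202: ✗
call_id=203: ✓ → 1698
call_id=204: ✗
call_id=205: ✗
call_id=206: ✗
call_id=207: ✓ → 856
call_id=208: ✗
call_id=209: ✓ → 2765
call_id=210: ✓ → 3149
call_id=211: ✗
call_id=212: ✗
call_id=213: ✓ → 2147
wait_s_avg = (393 + 2213 + 1698 + 856 + 2765 + 3149 + 2147) / 7 = 1888.7142857143
—
[a4_sum: agent <> 'A4' or line >= 3]
call_id=200: ✗
call_id=201: ✓ → 2213
call_id=202: ✓ → 2116
call_id=203: ✓ → 1698
call_id=204: ✓ → 2463
call_id=205: ✓ → 2569
call_id=206: ✓ → 1672
call_id=207: ✓ → 856
call_id=208: ✓ → 666
call_id=209: ✓ → 2765
call_id=210: ✓ → 3149
call_id=211: ✓ → 3150
call_id=212: ✓ → 666
call_id=213: ✓ → 2147
a4_sum = 2213 + 2116 + 1698 + 2463 + 2569 + 1672 + 856 + 666 + 2765 + 3149 + 3150 + 666 + 2147 = 26130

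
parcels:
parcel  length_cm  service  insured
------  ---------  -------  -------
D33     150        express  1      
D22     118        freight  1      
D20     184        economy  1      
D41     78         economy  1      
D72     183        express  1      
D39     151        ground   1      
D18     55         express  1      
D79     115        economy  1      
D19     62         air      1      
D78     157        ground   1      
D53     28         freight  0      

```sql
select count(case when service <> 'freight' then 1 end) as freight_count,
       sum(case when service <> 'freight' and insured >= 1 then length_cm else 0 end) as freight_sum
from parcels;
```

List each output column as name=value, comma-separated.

freight_count=9, freight_sum=1135

[freight_count: service <> 'freight']
parcel=D33: ✓ → 1
parcel=D22: ✗
parcel=D20: ✓ → 1
parcel=D41: ✓ → 1
parcel=D72: ✓ → 1
parcel=D39: ✓ → 1
parcel=D18: ✓ → 1
parcel=D79: ✓ → 1
parcel=D19: ✓ → 1
parcel=D78: ✓ → 1
parcel=D53: ✗
freight_count = COUNT(1, 1, 1, 1, 1, 1, 1, 1, 1) = 9
—
[freight_sum: service <> 'freight' and insured >= 1]
parcel=D33: ✓ → 150
parcel=D22: ✗
parcel=D20: ✓ → 184
parcel=D41: ✓ → 78
parcel=D72: ✓ → 183
parcel=D39: ✓ → 151
parcel=D18: ✓ → 55
parcel=D79: ✓ → 115
parcel=D19: ✓ → 62
parcel=D78: ✓ → 157
parcel=D53: ✗
freight_sum = 150 + 184 + 78 + 183 + 151 + 55 + 115 + 62 + 157 = 1135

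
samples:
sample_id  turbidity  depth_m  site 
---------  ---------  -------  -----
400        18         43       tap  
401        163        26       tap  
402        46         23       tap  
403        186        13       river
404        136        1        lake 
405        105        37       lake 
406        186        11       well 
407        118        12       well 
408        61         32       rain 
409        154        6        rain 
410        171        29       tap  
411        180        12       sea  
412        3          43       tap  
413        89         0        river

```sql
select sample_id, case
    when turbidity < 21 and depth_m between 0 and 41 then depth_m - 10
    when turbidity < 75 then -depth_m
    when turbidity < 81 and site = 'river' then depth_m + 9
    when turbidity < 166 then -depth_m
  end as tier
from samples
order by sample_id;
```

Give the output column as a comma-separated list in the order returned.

sample_id=400: turbidity < 75 → -43
sample_id=401: turbidity < 166 → -26
sample_id=402: turbidity < 75 → -23
sample_id=403: (no match → NULL) → NULL
sample_id=404: turbidity < 166 → -1
sample_id=405: turbidity < 166 → -37
sample_id=406: (no match → NULL) → NULL
sample_id=407: turbidity < 166 → -12
sample_id=408: turbidity < 75 → -32
sample_id=409: turbidity < 166 → -6
sample_id=410: (no match → NULL) → NULL
sample_id=411: (no match → NULL) → NULL
sample_id=412: turbidity < 75 → -43
sample_id=413: turbidity < 166 → 0

-43, -26, -23, NULL, -1, -37, NULL, -12, -32, -6, NULL, NULL, -43, 0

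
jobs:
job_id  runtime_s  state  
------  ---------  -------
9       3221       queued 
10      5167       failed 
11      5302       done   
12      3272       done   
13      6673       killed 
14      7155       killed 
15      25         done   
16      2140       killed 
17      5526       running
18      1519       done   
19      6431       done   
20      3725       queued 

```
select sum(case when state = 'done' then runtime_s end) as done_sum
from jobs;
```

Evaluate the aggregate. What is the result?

job_id=9: ✗
job_id=10: ✗
job_id=11: ✓ → 5302
job_id=12: ✓ → 3272
job_id=13: ✗
job_id=14: ✗
job_id=15: ✓ → 25
job_id=16: ✗
job_id=17: ✗
job_id=18: ✓ → 1519
job_id=19: ✓ → 6431
job_id=20: ✗
done_sum = 5302 + 3272 + 25 + 1519 + 6431 = 16549

16549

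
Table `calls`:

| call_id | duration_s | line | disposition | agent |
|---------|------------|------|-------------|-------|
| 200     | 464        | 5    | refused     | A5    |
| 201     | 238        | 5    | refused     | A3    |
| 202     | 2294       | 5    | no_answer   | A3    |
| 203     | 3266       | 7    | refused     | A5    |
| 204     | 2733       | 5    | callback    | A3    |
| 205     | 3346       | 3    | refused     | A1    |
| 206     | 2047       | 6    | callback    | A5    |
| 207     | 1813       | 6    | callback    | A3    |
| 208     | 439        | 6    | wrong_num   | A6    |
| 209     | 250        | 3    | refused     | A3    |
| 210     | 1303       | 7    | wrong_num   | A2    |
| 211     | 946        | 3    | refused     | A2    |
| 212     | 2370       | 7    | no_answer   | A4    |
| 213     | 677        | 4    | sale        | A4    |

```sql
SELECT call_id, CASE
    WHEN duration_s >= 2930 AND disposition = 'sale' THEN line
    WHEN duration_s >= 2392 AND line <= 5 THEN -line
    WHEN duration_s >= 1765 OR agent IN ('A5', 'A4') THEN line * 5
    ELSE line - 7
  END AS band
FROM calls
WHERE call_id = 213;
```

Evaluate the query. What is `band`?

call_id = 213: duration_s=677, line=4, disposition=sale, agent=A4.
duration_s >= 2930 AND disposition = 'sale' → false
duration_s >= 2392 AND line <= 5 → false
duration_s >= 1765 OR agent IN ('A5', 'A4') → true → 20

20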